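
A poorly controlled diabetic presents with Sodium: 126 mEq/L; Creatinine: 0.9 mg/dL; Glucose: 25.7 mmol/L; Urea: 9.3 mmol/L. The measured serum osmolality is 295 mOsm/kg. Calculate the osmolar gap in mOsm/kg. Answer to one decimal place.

Calculated osmolality = 2·Na + glucose + urea
= 2·126 + 25.7 + 9.3
= 252 + 25.70 + 9.30
= 287 mOsm/kg ≈ 287.0 mOsm/kg
Osmolar gap = measured − calculated = 295 − 287.0 = 8.0 mOsm/kg

8.0 mOsm/kg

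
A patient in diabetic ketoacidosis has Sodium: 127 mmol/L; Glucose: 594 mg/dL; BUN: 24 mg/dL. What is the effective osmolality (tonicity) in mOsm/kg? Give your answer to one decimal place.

287.0 mOsm/kg

Effective osmolality excludes urea (freely permeant across cell membranes):
2·Na + glucose/18
= 2·127 + 594/18
= 254 + 33
= 287 mOsm/kg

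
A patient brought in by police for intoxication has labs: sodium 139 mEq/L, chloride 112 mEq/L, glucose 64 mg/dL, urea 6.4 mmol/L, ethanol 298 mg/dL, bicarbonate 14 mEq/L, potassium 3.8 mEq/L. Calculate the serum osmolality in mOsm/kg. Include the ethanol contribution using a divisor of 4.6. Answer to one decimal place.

352.7 mOsm/kg

Calculated osmolality = 2·Na + glucose/18 + urea + ethanol/4.6
= 2·139 + 64/18 + 6.4 + 298/4.6
= 278 + 3.56 + 6.40 + 64.78
= 352.74 mOsm/kg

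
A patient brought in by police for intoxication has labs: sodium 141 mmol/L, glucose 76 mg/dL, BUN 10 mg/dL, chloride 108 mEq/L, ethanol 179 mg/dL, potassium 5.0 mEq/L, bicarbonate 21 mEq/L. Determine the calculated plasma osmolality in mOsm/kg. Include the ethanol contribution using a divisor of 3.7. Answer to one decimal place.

Calculated osmolality = 2·Na + glucose/18 + BUN/2.8 + ethanol/3.7
= 2·141 + 76/18 + 10/2.8 + 179/3.7
= 282 + 4.22 + 3.57 + 48.38
= 338.17 mOsm/kg

338.2 mOsm/kg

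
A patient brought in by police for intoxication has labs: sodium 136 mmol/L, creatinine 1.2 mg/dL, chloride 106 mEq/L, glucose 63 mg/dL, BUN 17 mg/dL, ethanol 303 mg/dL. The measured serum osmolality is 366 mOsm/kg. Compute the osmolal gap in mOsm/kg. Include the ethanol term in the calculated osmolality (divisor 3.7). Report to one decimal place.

Calculated osmolality = 2·Na + glucose/18 + BUN/2.8 + ethanol/3.7
= 2·136 + 63/18 + 17/2.8 + 303/3.7
= 272 + 3.50 + 6.07 + 81.89
= 363.46 mOsm/kg ≈ 363.5 mOsm/kg
Osmolar gap = measured − calculated = 366 − 363.5 = 2.5 mOsm/kg

2.5 mOsm/kg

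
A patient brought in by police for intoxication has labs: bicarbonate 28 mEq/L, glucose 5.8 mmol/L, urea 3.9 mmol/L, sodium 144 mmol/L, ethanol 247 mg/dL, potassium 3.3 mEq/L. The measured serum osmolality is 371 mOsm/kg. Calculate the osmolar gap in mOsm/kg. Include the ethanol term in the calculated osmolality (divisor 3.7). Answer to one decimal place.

6.5 mOsm/kg

Calculated osmolality = 2·Na + glucose + urea + ethanol/3.7
= 2·144 + 5.8 + 3.9 + 247/3.7
= 288 + 5.80 + 3.90 + 66.76
= 364.46 mOsm/kg ≈ 364.5 mOsm/kg
Osmolar gap = measured − calculated = 371 − 364.5 = 6.5 mOsm/kg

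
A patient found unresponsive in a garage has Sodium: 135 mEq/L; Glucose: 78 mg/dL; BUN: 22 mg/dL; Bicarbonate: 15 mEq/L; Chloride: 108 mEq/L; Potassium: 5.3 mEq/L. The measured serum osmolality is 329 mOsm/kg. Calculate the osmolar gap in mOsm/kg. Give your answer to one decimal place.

Calculated osmolality = 2·Na + glucose/18 + BUN/2.8
= 2·135 + 78/18 + 22/2.8
= 270 + 4.33 + 7.86
= 282.19 mOsm/kg ≈ 282.2 mOsm/kg
Osmolar gap = measured − calculated = 329 − 282.2 = 46.8 mOsm/kg

46.8 mOsm/kg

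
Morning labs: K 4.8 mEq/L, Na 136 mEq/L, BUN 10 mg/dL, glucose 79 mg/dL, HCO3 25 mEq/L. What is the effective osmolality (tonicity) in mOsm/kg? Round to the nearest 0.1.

276.4 mOsm/kg

Effective osmolality excludes urea (freely permeant across cell membranes):
2·Na + glucose/18
= 2·136 + 79/18
= 272 + 4.39
= 276.39 mOsm/kg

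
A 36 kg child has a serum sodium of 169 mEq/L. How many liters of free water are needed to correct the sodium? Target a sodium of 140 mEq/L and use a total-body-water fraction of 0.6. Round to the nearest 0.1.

TBW = 0.6 · 36 = 21.6 L
Free water deficit = TBW · (Na/140 − 1)
= 21.6 · (169/140 − 1)
= 21.6 · 0.2071
= 4.47 L

4.5 L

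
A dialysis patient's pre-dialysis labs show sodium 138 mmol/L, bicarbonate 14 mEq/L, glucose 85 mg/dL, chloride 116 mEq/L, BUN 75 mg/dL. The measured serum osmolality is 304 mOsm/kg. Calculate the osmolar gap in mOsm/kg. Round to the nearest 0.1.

-3.5 mOsm/kg

Calculated osmolality = 2·Na + glucose/18 + BUN/2.8
= 2·138 + 85/18 + 75/2.8
= 276 + 4.72 + 26.79
= 307.51 mOsm/kg ≈ 307.5 mOsm/kg
Osmolar gap = measured − calculated = 304 − 307.5 = -3.5 mOsm/kg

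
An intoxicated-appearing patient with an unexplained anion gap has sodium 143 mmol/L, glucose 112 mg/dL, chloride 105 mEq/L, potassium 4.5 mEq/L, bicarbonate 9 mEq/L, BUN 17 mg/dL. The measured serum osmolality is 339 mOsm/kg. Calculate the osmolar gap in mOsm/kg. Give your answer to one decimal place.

Calculated osmolality = 2·Na + glucose/18 + BUN/2.8
= 2·143 + 112/18 + 17/2.8
= 286 + 6.22 + 6.07
= 298.29 mOsm/kg ≈ 298.3 mOsm/kg
Osmolar gap = measured − calculated = 339 − 298.3 = 40.7 mOsm/kg

40.7 mOsm/kg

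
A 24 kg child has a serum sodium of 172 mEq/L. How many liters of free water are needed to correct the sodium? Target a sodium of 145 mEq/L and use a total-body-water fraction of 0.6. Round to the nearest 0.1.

TBW = 0.6 · 24 = 14.4 L
Free water deficit = TBW · (Na/145 − 1)
= 14.4 · (172/145 − 1)
= 14.4 · 0.1862
= 2.68 L

2.7 L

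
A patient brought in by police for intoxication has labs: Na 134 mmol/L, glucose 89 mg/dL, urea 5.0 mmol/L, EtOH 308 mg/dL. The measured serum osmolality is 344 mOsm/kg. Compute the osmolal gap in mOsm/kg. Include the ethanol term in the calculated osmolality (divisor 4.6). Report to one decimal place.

-0.9 mOsm/kg

Calculated osmolality = 2·Na + glucose/18 + urea + ethanol/4.6
= 2·134 + 89/18 + 5 + 308/4.6
= 268 + 4.94 + 5 + 66.96
= 344.9 mOsm/kg ≈ 344.9 mOsm/kg
Osmolar gap = measured − calculated = 344 − 344.9 = -0.9 mOsm/kg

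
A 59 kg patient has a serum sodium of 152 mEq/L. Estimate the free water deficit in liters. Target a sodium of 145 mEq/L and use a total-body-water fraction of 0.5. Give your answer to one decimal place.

TBW = 0.5 · 59 = 29.5 L
Free water deficit = TBW · (Na/145 − 1)
= 29.5 · (152/145 − 1)
= 29.5 · 0.0483
= 1.42 L

1.4 L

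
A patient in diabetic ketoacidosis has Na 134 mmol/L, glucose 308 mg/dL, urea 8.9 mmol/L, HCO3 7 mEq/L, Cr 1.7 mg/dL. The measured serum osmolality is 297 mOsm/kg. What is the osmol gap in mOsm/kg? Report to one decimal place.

Calculated osmolality = 2·Na + glucose/18 + urea
= 2·134 + 308/18 + 8.9
= 268 + 17.11 + 8.90
= 294.01 mOsm/kg ≈ 294.0 mOsm/kg
Osmolar gap = measured − calculated = 297 − 294.0 = 3.0 mOsm/kg

3.0 mOsm/kg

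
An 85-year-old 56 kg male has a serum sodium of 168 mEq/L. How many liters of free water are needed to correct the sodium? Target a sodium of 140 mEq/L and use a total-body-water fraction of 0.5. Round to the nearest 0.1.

TBW = 0.5 · 56 = 28 L
Free water deficit = TBW · (Na/140 − 1)
= 28 · (168/140 − 1)
= 28 · 0.2
= 5.6 L

5.6 L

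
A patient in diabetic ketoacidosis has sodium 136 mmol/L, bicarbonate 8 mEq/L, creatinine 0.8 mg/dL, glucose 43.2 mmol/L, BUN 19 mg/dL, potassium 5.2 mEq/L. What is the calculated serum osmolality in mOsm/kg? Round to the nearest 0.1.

Calculated osmolality = 2·Na + glucose + BUN/2.8
= 2·136 + 43.2 + 19/2.8
= 272 + 43.20 + 6.79
= 321.99 mOsm/kg

322.0 mOsm/kg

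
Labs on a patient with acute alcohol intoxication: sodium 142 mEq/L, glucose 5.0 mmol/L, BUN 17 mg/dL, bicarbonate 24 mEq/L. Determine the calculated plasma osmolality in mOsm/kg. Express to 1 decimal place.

295.1 mOsm/kg

Calculated osmolality = 2·Na + glucose + BUN/2.8
= 2·142 + 5 + 17/2.8
= 284 + 5 + 6.07
= 295.07 mOsm/kg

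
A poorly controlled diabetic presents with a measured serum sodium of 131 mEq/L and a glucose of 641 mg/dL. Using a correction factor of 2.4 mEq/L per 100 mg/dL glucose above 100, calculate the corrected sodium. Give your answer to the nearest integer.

Corrected Na = measured Na + 2.4 · (glucose − 100)/100
= 131 + 2.4 · (641 − 100)/100
= 131 + 13
= 144 mEq/L

144 mEq/L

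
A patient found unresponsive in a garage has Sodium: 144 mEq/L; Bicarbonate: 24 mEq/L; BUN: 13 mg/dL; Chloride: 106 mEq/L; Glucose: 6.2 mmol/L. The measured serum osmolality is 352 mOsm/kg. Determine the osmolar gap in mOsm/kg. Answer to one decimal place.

53.2 mOsm/kg

Calculated osmolality = 2·Na + glucose + BUN/2.8
= 2·144 + 6.2 + 13/2.8
= 288 + 6.20 + 4.64
= 298.84 mOsm/kg ≈ 298.8 mOsm/kg
Osmolar gap = measured − calculated = 352 − 298.8 = 53.2 mOsm/kg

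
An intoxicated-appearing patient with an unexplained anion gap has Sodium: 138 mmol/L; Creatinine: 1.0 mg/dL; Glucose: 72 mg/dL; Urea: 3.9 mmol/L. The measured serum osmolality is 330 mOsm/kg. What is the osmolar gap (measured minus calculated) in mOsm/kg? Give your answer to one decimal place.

46.1 mOsm/kg

Calculated osmolality = 2·Na + glucose/18 + urea
= 2·138 + 72/18 + 3.9
= 276 + 4 + 3.90
= 283.9 mOsm/kg ≈ 283.9 mOsm/kg
Osmolar gap = measured − calculated = 330 − 283.9 = 46.1 mOsm/kg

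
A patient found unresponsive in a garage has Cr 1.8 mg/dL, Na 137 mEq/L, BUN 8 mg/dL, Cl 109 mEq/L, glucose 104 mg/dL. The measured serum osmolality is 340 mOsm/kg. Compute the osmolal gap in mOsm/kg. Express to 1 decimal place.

57.4 mOsm/kg

Calculated osmolality = 2·Na + glucose/18 + BUN/2.8
= 2·137 + 104/18 + 8/2.8
= 274 + 5.78 + 2.86
= 282.64 mOsm/kg ≈ 282.6 mOsm/kg
Osmolar gap = measured − calculated = 340 − 282.6 = 57.4 mOsm/kg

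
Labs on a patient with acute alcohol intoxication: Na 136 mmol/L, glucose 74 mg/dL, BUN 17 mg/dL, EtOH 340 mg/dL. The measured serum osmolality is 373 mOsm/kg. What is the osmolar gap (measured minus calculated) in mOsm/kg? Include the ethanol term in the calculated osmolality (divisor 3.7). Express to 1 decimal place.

-1.1 mOsm/kg

Calculated osmolality = 2·Na + glucose/18 + BUN/2.8 + ethanol/3.7
= 2·136 + 74/18 + 17/2.8 + 340/3.7
= 272 + 4.11 + 6.07 + 91.89
= 374.07 mOsm/kg ≈ 374.1 mOsm/kg
Osmolar gap = measured − calculated = 373 − 374.1 = -1.1 mOsm/kg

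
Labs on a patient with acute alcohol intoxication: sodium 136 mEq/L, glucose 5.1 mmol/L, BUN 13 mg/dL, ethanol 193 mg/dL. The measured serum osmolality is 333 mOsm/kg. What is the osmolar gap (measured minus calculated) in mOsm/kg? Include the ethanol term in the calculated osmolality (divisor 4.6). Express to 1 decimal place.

9.3 mOsm/kg

Calculated osmolality = 2·Na + glucose + BUN/2.8 + ethanol/4.6
= 2·136 + 5.1 + 13/2.8 + 193/4.6
= 272 + 5.10 + 4.64 + 41.96
= 323.7 mOsm/kg ≈ 323.7 mOsm/kg
Osmolar gap = measured − calculated = 333 − 323.7 = 9.3 mOsm/kg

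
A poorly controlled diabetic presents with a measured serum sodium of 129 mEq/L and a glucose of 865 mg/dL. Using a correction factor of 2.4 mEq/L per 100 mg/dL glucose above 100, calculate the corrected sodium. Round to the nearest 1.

Corrected Na = measured Na + 2.4 · (glucose − 100)/100
= 129 + 2.4 · (865 − 100)/100
= 129 + 18.4
= 147.4 mEq/L

147 mEq/L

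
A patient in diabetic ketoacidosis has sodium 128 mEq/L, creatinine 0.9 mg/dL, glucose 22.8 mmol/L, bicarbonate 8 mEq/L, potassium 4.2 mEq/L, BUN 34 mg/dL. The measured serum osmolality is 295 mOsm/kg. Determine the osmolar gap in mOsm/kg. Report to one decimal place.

Calculated osmolality = 2·Na + glucose + BUN/2.8
= 2·128 + 22.8 + 34/2.8
= 256 + 22.80 + 12.14
= 290.94 mOsm/kg ≈ 290.9 mOsm/kg
Osmolar gap = measured − calculated = 295 − 290.9 = 4.1 mOsm/kg

4.1 mOsm/kg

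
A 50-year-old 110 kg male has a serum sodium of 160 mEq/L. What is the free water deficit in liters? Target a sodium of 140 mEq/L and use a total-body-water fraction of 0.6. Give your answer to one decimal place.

9.4 L

TBW = 0.6 · 110 = 66 L
Free water deficit = TBW · (Na/140 − 1)
= 66 · (160/140 − 1)
= 66 · 0.1429
= 9.43 L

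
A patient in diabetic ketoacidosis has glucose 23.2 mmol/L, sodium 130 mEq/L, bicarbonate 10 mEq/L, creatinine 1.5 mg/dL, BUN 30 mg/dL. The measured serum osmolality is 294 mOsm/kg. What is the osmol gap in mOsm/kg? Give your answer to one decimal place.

Calculated osmolality = 2·Na + glucose + BUN/2.8
= 2·130 + 23.2 + 30/2.8
= 260 + 23.20 + 10.71
= 293.91 mOsm/kg ≈ 293.9 mOsm/kg
Osmolar gap = measured − calculated = 294 − 293.9 = 0.1 mOsm/kg

0.1 mOsm/kg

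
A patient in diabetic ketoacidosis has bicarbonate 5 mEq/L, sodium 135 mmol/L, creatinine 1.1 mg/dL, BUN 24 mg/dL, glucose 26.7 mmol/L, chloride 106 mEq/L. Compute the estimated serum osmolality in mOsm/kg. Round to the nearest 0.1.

Calculated osmolality = 2·Na + glucose + BUN/2.8
= 2·135 + 26.7 + 24/2.8
= 270 + 26.70 + 8.57
= 305.27 mOsm/kg

305.3 mOsm/kg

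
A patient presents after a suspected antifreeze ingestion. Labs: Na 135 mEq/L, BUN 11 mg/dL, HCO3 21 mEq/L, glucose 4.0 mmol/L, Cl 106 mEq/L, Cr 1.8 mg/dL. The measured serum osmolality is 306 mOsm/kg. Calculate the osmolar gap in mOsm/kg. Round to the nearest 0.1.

28.1 mOsm/kg

Calculated osmolality = 2·Na + glucose + BUN/2.8
= 2·135 + 4 + 11/2.8
= 270 + 4 + 3.93
= 277.93 mOsm/kg ≈ 277.9 mOsm/kg
Osmolar gap = measured − calculated = 306 − 277.9 = 28.1 mOsm/kg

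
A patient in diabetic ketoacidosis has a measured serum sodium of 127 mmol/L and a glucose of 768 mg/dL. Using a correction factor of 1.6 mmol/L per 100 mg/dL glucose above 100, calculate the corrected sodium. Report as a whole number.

138 mmol/L

Corrected Na = measured Na + 1.6 · (glucose − 100)/100
= 127 + 1.6 · (768 − 100)/100
= 127 + 10.7
= 137.7 mmol/L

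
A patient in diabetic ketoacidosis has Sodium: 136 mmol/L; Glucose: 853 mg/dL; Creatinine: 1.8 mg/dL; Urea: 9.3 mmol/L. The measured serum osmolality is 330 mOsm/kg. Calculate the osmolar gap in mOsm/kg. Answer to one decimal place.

1.3 mOsm/kg

Calculated osmolality = 2·Na + glucose/18 + urea
= 2·136 + 853/18 + 9.3
= 272 + 47.39 + 9.30
= 328.69 mOsm/kg ≈ 328.7 mOsm/kg
Osmolar gap = measured − calculated = 330 − 328.7 = 1.3 mOsm/kg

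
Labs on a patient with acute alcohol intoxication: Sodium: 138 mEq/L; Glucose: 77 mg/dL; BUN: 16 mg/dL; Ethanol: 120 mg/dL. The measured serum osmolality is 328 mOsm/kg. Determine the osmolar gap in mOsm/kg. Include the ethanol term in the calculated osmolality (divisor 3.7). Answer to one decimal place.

Calculated osmolality = 2·Na + glucose/18 + BUN/2.8 + ethanol/3.7
= 2·138 + 77/18 + 16/2.8 + 120/3.7
= 276 + 4.28 + 5.71 + 32.43
= 318.42 mOsm/kg ≈ 318.4 mOsm/kg
Osmolar gap = measured − calculated = 328 − 318.4 = 9.6 mOsm/kg

9.6 mOsm/kg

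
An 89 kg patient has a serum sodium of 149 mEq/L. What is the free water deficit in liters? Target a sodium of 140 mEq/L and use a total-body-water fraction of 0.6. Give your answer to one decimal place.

3.4 L

TBW = 0.6 · 89 = 53.4 L
Free water deficit = TBW · (Na/140 − 1)
= 53.4 · (149/140 − 1)
= 53.4 · 0.0643
= 3.43 L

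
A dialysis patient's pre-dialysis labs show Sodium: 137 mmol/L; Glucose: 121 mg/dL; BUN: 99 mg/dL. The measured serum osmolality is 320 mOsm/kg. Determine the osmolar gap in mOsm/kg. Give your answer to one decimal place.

3.9 mOsm/kg

Calculated osmolality = 2·Na + glucose/18 + BUN/2.8
= 2·137 + 121/18 + 99/2.8
= 274 + 6.72 + 35.36
= 316.08 mOsm/kg ≈ 316.1 mOsm/kg
Osmolar gap = measured − calculated = 320 − 316.1 = 3.9 mOsm/kg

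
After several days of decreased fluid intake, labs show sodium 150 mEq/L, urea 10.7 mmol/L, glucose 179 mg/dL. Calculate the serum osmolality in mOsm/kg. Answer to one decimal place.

320.6 mOsm/kg

Calculated osmolality = 2·Na + glucose/18 + urea
= 2·150 + 179/18 + 10.7
= 300 + 9.94 + 10.70
= 320.64 mOsm/kg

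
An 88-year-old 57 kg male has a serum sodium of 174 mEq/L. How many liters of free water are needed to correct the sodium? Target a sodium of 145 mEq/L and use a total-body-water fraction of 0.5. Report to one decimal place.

5.7 L

TBW = 0.5 · 57 = 28.5 L
Free water deficit = TBW · (Na/145 − 1)
= 28.5 · (174/145 − 1)
= 28.5 · 0.2
= 5.7 L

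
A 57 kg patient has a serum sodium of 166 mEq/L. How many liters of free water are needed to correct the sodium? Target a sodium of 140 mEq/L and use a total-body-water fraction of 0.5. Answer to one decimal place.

TBW = 0.5 · 57 = 28.5 L
Free water deficit = TBW · (Na/140 − 1)
= 28.5 · (166/140 − 1)
= 28.5 · 0.1857
= 5.29 L

5.3 L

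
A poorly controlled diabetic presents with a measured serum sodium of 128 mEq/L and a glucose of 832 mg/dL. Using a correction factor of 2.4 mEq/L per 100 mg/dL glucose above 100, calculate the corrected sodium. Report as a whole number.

146 mEq/L

Corrected Na = measured Na + 2.4 · (glucose − 100)/100
= 128 + 2.4 · (832 − 100)/100
= 128 + 17.6
= 145.6 mEq/L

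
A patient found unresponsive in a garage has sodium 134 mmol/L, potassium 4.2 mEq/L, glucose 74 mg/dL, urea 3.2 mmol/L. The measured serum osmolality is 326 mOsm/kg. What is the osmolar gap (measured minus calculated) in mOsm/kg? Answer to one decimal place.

Calculated osmolality = 2·Na + glucose/18 + urea
= 2·134 + 74/18 + 3.2
= 268 + 4.11 + 3.20
= 275.31 mOsm/kg ≈ 275.3 mOsm/kg
Osmolar gap = measured − calculated = 326 − 275.3 = 50.7 mOsm/kg

50.7 mOsm/kg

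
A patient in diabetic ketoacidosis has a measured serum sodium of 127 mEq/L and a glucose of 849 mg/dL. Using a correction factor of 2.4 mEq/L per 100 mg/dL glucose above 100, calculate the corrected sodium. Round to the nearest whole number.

Corrected Na = measured Na + 2.4 · (glucose − 100)/100
= 127 + 2.4 · (849 − 100)/100
= 127 + 18
= 145 mEq/L

145 mEq/L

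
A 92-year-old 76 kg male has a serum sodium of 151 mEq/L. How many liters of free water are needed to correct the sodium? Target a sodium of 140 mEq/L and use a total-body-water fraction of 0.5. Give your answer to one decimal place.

TBW = 0.5 · 76 = 38 L
Free water deficit = TBW · (Na/140 − 1)
= 38 · (151/140 − 1)
= 38 · 0.0786
= 2.99 L

3.0 L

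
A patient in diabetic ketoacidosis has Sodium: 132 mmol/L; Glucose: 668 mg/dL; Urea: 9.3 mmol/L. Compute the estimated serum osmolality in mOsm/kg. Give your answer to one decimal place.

310.4 mOsm/kg

Calculated osmolality = 2·Na + glucose/18 + urea
= 2·132 + 668/18 + 9.3
= 264 + 37.11 + 9.30
= 310.41 mOsm/kg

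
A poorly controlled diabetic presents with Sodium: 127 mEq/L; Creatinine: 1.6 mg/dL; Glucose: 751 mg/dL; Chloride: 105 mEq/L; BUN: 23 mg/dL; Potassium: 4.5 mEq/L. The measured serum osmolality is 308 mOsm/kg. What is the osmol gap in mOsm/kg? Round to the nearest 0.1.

4.1 mOsm/kg

Calculated osmolality = 2·Na + glucose/18 + BUN/2.8
= 2·127 + 751/18 + 23/2.8
= 254 + 41.72 + 8.21
= 303.93 mOsm/kg ≈ 303.9 mOsm/kg
Osmolar gap = measured − calculated = 308 − 303.9 = 4.1 mOsm/kg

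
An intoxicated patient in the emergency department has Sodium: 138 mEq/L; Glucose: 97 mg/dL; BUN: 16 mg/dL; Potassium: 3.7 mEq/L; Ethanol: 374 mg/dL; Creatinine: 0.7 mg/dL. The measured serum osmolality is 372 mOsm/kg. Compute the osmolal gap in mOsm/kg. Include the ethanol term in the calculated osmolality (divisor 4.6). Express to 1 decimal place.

3.6 mOsm/kg

Calculated osmolality = 2·Na + glucose/18 + BUN/2.8 + ethanol/4.6
= 2·138 + 97/18 + 16/2.8 + 374/4.6
= 276 + 5.39 + 5.71 + 81.30
= 368.4 mOsm/kg ≈ 368.4 mOsm/kg
Osmolar gap = measured − calculated = 372 − 368.4 = 3.6 mOsm/kg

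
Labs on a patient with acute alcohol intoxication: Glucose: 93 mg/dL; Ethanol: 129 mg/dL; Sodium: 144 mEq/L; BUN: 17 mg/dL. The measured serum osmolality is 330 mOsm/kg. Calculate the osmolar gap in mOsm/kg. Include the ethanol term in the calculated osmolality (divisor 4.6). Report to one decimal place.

Calculated osmolality = 2·Na + glucose/18 + BUN/2.8 + ethanol/4.6
= 2·144 + 93/18 + 17/2.8 + 129/4.6
= 288 + 5.17 + 6.07 + 28.04
= 327.28 mOsm/kg ≈ 327.3 mOsm/kg
Osmolar gap = measured − calculated = 330 − 327.3 = 2.7 mOsm/kg

2.7 mOsm/kg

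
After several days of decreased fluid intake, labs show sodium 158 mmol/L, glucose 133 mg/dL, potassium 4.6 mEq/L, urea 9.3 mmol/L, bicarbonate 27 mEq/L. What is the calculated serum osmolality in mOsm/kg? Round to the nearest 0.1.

332.7 mOsm/kg

Calculated osmolality = 2·Na + glucose/18 + urea
= 2·158 + 133/18 + 9.3
= 316 + 7.39 + 9.30
= 332.69 mOsm/kg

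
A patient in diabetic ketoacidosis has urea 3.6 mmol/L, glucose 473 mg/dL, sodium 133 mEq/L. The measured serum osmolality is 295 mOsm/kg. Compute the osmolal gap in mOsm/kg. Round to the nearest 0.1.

-0.9 mOsm/kg

Calculated osmolality = 2·Na + glucose/18 + urea
= 2·133 + 473/18 + 3.6
= 266 + 26.28 + 3.60
= 295.88 mOsm/kg ≈ 295.9 mOsm/kg
Osmolar gap = measured − calculated = 295 − 295.9 = -0.9 mOsm/kg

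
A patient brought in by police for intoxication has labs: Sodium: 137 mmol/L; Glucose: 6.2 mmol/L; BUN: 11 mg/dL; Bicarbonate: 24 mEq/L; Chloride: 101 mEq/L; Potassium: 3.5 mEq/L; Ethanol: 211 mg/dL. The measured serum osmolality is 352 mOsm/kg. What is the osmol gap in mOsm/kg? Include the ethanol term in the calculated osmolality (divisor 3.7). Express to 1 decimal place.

10.8 mOsm/kg

Calculated osmolality = 2·Na + glucose + BUN/2.8 + ethanol/3.7
= 2·137 + 6.2 + 11/2.8 + 211/3.7
= 274 + 6.20 + 3.93 + 57.03
= 341.16 mOsm/kg ≈ 341.2 mOsm/kg
Osmolar gap = measured − calculated = 352 − 341.2 = 10.8 mOsm/kg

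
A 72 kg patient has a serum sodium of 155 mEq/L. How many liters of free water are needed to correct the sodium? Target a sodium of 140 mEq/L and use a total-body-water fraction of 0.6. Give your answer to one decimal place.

4.6 L

TBW = 0.6 · 72 = 43.2 L
Free water deficit = TBW · (Na/140 − 1)
= 43.2 · (155/140 − 1)
= 43.2 · 0.1071
= 4.63 L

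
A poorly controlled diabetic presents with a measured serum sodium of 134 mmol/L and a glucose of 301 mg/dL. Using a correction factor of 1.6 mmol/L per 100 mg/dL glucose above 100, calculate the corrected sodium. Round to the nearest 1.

137 mmol/L

Corrected Na = measured Na + 1.6 · (glucose − 100)/100
= 134 + 1.6 · (301 − 100)/100
= 134 + 3.2
= 137.2 mmol/L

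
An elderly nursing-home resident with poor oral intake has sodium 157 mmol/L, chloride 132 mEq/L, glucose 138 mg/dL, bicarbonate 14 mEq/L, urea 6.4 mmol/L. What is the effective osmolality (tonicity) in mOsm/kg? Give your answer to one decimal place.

Effective osmolality excludes urea (freely permeant across cell membranes):
2·Na + glucose/18
= 2·157 + 138/18
= 314 + 7.67
= 321.67 mOsm/kg

321.7 mOsm/kg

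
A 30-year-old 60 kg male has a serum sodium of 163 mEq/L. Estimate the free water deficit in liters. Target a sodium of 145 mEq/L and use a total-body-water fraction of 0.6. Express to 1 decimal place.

4.5 L

TBW = 0.6 · 60 = 36 L
Free water deficit = TBW · (Na/145 − 1)
= 36 · (163/145 − 1)
= 36 · 0.1241
= 4.47 L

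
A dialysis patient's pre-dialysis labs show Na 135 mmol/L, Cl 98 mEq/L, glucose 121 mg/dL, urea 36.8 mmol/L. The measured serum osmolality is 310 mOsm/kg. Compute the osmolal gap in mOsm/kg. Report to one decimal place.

-3.5 mOsm/kg

Calculated osmolality = 2·Na + glucose/18 + urea
= 2·135 + 121/18 + 36.8
= 270 + 6.72 + 36.80
= 313.52 mOsm/kg ≈ 313.5 mOsm/kg
Osmolar gap = measured − calculated = 310 − 313.5 = -3.5 mOsm/kg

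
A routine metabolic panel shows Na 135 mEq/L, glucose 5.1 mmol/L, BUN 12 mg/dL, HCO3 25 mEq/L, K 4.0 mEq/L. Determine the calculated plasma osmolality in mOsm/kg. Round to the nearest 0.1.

279.4 mOsm/kg

Calculated osmolality = 2·Na + glucose + BUN/2.8
= 2·135 + 5.1 + 12/2.8
= 270 + 5.10 + 4.29
= 279.39 mOsm/kg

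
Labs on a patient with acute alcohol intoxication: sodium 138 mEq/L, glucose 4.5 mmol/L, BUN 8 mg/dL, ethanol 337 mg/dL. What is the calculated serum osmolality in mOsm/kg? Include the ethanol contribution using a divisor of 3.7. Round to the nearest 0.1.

Calculated osmolality = 2·Na + glucose + BUN/2.8 + ethanol/3.7
= 2·138 + 4.5 + 8/2.8 + 337/3.7
= 276 + 4.50 + 2.86 + 91.08
= 374.44 mOsm/kg

374.4 mOsm/kg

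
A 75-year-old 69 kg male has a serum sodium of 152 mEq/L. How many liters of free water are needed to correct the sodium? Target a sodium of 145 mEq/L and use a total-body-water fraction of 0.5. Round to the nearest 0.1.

TBW = 0.5 · 69 = 34.5 L
Free water deficit = TBW · (Na/145 − 1)
= 34.5 · (152/145 − 1)
= 34.5 · 0.0483
= 1.67 L

1.7 L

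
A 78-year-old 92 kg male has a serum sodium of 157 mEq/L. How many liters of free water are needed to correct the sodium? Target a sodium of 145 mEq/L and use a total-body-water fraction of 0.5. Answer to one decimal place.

3.8 L

TBW = 0.5 · 92 = 46 L
Free water deficit = TBW · (Na/145 − 1)
= 46 · (157/145 − 1)
= 46 · 0.0828
= 3.81 L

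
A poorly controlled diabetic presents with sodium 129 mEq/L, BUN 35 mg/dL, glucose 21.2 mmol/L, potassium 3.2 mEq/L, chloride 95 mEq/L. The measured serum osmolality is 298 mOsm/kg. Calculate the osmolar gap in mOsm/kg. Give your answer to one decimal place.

6.3 mOsm/kg

Calculated osmolality = 2·Na + glucose + BUN/2.8
= 2·129 + 21.2 + 35/2.8
= 258 + 21.20 + 12.50
= 291.7 mOsm/kg ≈ 291.7 mOsm/kg
Osmolar gap = measured − calculated = 298 − 291.7 = 6.3 mOsm/kg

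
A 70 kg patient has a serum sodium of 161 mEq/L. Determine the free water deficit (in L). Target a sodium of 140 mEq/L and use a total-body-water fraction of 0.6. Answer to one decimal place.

6.3 L

TBW = 0.6 · 70 = 42 L
Free water deficit = TBW · (Na/140 − 1)
= 42 · (161/140 − 1)
= 42 · 0.15
= 6.3 L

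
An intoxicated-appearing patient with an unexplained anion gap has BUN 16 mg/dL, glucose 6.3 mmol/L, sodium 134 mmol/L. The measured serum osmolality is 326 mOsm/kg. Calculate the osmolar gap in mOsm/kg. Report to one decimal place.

46.0 mOsm/kg

Calculated osmolality = 2·Na + glucose + BUN/2.8
= 2·134 + 6.3 + 16/2.8
= 268 + 6.30 + 5.71
= 280.01 mOsm/kg ≈ 280.0 mOsm/kg
Osmolar gap = measured − calculated = 326 − 280.0 = 46.0 mOsm/kg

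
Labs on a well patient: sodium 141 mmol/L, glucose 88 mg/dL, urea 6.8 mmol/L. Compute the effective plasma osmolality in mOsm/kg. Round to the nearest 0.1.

286.9 mOsm/kg

Effective osmolality excludes urea (freely permeant across cell membranes):
2·Na + glucose/18
= 2·141 + 88/18
= 282 + 4.89
= 286.89 mOsm/kg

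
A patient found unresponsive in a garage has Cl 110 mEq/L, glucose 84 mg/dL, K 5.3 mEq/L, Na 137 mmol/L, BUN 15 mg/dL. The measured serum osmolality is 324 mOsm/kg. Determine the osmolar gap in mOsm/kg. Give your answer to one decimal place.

Calculated osmolality = 2·Na + glucose/18 + BUN/2.8
= 2·137 + 84/18 + 15/2.8
= 274 + 4.67 + 5.36
= 284.03 mOsm/kg ≈ 284.0 mOsm/kg
Osmolar gap = measured − calculated = 324 − 284.0 = 40.0 mOsm/kg

40.0 mOsm/kg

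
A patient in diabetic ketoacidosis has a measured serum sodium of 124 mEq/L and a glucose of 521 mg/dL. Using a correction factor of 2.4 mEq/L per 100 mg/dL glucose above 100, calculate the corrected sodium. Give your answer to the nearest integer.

134 mEq/L

Corrected Na = measured Na + 2.4 · (glucose − 100)/100
= 124 + 2.4 · (521 − 100)/100
= 124 + 10.1
= 134.1 mEq/L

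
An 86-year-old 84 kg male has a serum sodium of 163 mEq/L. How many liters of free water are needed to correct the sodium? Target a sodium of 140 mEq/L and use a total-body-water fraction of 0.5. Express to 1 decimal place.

6.9 L

TBW = 0.5 · 84 = 42 L
Free water deficit = TBW · (Na/140 − 1)
= 42 · (163/140 − 1)
= 42 · 0.1643
= 6.9 L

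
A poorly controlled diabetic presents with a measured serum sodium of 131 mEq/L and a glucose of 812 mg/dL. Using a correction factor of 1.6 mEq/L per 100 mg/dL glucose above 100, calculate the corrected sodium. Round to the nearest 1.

142 mEq/L

Corrected Na = measured Na + 1.6 · (glucose − 100)/100
= 131 + 1.6 · (812 − 100)/100
= 131 + 11.4
= 142.4 mEq/L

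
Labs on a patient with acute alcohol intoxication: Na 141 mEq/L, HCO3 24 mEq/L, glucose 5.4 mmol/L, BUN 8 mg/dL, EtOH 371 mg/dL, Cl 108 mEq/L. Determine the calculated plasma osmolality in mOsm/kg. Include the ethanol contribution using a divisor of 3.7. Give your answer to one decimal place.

390.5 mOsm/kg

Calculated osmolality = 2·Na + glucose + BUN/2.8 + ethanol/3.7
= 2·141 + 5.4 + 8/2.8 + 371/3.7
= 282 + 5.40 + 2.86 + 100.27
= 390.53 mOsm/kg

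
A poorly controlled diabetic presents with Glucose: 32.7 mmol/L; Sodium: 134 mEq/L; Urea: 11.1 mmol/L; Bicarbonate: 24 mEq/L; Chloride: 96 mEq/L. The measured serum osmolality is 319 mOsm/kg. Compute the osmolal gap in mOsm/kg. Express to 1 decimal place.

Calculated osmolality = 2·Na + glucose + urea
= 2·134 + 32.7 + 11.1
= 268 + 32.70 + 11.10
= 311.8 mOsm/kg ≈ 311.8 mOsm/kg
Osmolar gap = measured − calculated = 319 − 311.8 = 7.2 mOsm/kg

7.2 mOsm/kg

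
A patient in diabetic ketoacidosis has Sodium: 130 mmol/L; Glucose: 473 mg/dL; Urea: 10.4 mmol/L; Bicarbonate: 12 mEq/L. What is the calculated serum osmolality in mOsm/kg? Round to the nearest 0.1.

296.7 mOsm/kg

Calculated osmolality = 2·Na + glucose/18 + urea
= 2·130 + 473/18 + 10.4
= 260 + 26.28 + 10.40
= 296.68 mOsm/kg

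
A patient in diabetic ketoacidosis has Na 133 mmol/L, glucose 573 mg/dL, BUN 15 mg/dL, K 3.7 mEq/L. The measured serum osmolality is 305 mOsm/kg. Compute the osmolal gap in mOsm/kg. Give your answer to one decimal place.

Calculated osmolality = 2·Na + glucose/18 + BUN/2.8
= 2·133 + 573/18 + 15/2.8
= 266 + 31.83 + 5.36
= 303.19 mOsm/kg ≈ 303.2 mOsm/kg
Osmolar gap = measured − calculated = 305 − 303.2 = 1.8 mOsm/kg

1.8 mOsm/kg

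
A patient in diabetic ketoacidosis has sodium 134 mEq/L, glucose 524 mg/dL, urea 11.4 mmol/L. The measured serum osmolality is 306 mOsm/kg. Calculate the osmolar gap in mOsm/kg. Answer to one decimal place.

Calculated osmolality = 2·Na + glucose/18 + urea
= 2·134 + 524/18 + 11.4
= 268 + 29.11 + 11.40
= 308.51 mOsm/kg ≈ 308.5 mOsm/kg
Osmolar gap = measured − calculated = 306 − 308.5 = -2.5 mOsm/kg

-2.5 mOsm/kg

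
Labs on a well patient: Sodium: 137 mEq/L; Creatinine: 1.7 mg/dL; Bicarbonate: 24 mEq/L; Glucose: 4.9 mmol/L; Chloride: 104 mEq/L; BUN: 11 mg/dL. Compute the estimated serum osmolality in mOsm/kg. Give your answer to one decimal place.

Calculated osmolality = 2·Na + glucose + BUN/2.8
= 2·137 + 4.9 + 11/2.8
= 274 + 4.90 + 3.93
= 282.83 mOsm/kg

282.8 mOsm/kg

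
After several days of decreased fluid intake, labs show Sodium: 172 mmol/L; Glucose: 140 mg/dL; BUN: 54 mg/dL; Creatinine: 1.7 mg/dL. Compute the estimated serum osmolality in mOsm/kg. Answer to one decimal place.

371.1 mOsm/kg

Calculated osmolality = 2·Na + glucose/18 + BUN/2.8
= 2·172 + 140/18 + 54/2.8
= 344 + 7.78 + 19.29
= 371.07 mOsm/kg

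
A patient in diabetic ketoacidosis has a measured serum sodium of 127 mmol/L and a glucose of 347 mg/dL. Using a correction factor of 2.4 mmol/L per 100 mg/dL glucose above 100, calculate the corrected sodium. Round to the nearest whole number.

133 mmol/L

Corrected Na = measured Na + 2.4 · (glucose − 100)/100
= 127 + 2.4 · (347 − 100)/100
= 127 + 5.9
= 132.9 mmol/L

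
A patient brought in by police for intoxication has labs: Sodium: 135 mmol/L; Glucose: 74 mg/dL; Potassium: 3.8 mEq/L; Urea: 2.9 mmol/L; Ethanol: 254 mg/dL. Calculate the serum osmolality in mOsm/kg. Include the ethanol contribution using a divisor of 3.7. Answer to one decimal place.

345.7 mOsm/kg

Calculated osmolality = 2·Na + glucose/18 + urea + ethanol/3.7
= 2·135 + 74/18 + 2.9 + 254/3.7
= 270 + 4.11 + 2.90 + 68.65
= 345.66 mOsm/kg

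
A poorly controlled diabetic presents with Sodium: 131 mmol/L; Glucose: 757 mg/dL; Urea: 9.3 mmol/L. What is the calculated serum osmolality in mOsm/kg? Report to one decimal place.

Calculated osmolality = 2·Na + glucose/18 + urea
= 2·131 + 757/18 + 9.3
= 262 + 42.06 + 9.30
= 313.36 mOsm/kg

313.4 mOsm/kg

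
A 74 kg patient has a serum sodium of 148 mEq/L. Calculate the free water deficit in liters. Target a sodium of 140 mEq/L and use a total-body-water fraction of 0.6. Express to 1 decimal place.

2.5 L

TBW = 0.6 · 74 = 44.4 L
Free water deficit = TBW · (Na/140 − 1)
= 44.4 · (148/140 − 1)
= 44.4 · 0.0571
= 2.54 L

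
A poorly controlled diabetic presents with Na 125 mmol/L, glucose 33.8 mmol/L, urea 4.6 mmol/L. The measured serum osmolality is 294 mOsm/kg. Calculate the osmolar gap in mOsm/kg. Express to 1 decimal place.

Calculated osmolality = 2·Na + glucose + urea
= 2·125 + 33.8 + 4.6
= 250 + 33.80 + 4.60
= 288.4 mOsm/kg ≈ 288.4 mOsm/kg
Osmolar gap = measured − calculated = 294 − 288.4 = 5.6 mOsm/kg

5.6 mOsm/kg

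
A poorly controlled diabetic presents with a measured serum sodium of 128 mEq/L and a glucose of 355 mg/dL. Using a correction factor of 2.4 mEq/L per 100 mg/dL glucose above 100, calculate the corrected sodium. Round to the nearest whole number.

134 mEq/L

Corrected Na = measured Na + 2.4 · (glucose − 100)/100
= 128 + 2.4 · (355 − 100)/100
= 128 + 6.1
= 134.1 mEq/L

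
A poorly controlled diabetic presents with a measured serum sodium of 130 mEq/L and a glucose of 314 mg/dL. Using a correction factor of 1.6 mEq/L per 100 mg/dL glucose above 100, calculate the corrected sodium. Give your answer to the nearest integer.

133 mEq/L

Corrected Na = measured Na + 1.6 · (glucose − 100)/100
= 130 + 1.6 · (314 − 100)/100
= 130 + 3.4
= 133.4 mEq/L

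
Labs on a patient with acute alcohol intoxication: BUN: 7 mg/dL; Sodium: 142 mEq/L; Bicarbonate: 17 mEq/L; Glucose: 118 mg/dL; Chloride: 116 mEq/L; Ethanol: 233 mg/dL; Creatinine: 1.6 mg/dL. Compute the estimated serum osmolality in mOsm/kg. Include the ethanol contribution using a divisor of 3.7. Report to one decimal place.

356.0 mOsm/kg

Calculated osmolality = 2·Na + glucose/18 + BUN/2.8 + ethanol/3.7
= 2·142 + 118/18 + 7/2.8 + 233/3.7
= 284 + 6.56 + 2.50 + 62.97
= 356.03 mOsm/kg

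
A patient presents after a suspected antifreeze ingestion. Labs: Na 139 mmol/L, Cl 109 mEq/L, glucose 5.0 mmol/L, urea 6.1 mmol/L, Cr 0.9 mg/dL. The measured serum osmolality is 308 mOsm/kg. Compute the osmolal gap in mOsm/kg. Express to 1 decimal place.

18.9 mOsm/kg

Calculated osmolality = 2·Na + glucose + urea
= 2·139 + 5 + 6.1
= 278 + 5 + 6.10
= 289.1 mOsm/kg ≈ 289.1 mOsm/kg
Osmolar gap = measured − calculated = 308 − 289.1 = 18.9 mOsm/kg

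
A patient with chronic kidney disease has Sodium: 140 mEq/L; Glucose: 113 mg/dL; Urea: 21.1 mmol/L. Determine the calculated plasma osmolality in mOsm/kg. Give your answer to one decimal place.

Calculated osmolality = 2·Na + glucose/18 + urea
= 2·140 + 113/18 + 21.1
= 280 + 6.28 + 21.10
= 307.38 mOsm/kg

307.4 mOsm/kg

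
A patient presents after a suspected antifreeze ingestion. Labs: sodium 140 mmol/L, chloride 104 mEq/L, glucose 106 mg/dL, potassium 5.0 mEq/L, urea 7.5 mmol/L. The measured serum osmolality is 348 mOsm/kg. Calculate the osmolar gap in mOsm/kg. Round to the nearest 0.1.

Calculated osmolality = 2·Na + glucose/18 + urea
= 2·140 + 106/18 + 7.5
= 280 + 5.89 + 7.50
= 293.39 mOsm/kg ≈ 293.4 mOsm/kg
Osmolar gap = measured − calculated = 348 − 293.4 = 54.6 mOsm/kg

54.6 mOsm/kg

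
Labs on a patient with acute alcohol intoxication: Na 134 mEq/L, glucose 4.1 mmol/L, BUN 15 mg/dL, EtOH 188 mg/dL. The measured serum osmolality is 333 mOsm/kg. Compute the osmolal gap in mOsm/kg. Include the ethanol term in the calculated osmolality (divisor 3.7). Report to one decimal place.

4.7 mOsm/kg

Calculated osmolality = 2·Na + glucose + BUN/2.8 + ethanol/3.7
= 2·134 + 4.1 + 15/2.8 + 188/3.7
= 268 + 4.10 + 5.36 + 50.81
= 328.27 mOsm/kg ≈ 328.3 mOsm/kg
Osmolar gap = measured − calculated = 333 − 328.3 = 4.7 mOsm/kg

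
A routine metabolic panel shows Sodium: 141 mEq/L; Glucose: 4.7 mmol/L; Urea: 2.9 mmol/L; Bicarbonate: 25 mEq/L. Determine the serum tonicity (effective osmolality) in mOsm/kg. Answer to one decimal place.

286.7 mOsm/kg

Effective osmolality excludes urea (freely permeant across cell membranes):
2·Na + glucose
= 2·141 + 4.7
= 282 + 4.7
= 286.7 mOsm/kg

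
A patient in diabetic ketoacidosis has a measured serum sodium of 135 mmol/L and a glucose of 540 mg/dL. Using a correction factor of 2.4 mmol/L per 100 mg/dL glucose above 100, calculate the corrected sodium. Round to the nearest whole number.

Corrected Na = measured Na + 2.4 · (glucose − 100)/100
= 135 + 2.4 · (540 − 100)/100
= 135 + 10.6
= 145.6 mmol/L

146 mmol/L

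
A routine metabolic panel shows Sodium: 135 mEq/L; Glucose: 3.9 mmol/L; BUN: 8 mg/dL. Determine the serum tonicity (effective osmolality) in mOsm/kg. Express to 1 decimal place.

Effective osmolality excludes urea (freely permeant across cell membranes):
2·Na + glucose
= 2·135 + 3.9
= 270 + 3.9
= 273.9 mOsm/kg

273.9 mOsm/kg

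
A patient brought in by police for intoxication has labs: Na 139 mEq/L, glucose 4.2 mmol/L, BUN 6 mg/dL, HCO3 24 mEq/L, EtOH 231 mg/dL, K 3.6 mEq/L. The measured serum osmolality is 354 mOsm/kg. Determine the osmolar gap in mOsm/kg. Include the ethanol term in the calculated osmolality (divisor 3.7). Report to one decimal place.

Calculated osmolality = 2·Na + glucose + BUN/2.8 + ethanol/3.7
= 2·139 + 4.2 + 6/2.8 + 231/3.7
= 278 + 4.20 + 2.14 + 62.43
= 346.77 mOsm/kg ≈ 346.8 mOsm/kg
Osmolar gap = measured − calculated = 354 − 346.8 = 7.2 mOsm/kg

7.2 mOsm/kg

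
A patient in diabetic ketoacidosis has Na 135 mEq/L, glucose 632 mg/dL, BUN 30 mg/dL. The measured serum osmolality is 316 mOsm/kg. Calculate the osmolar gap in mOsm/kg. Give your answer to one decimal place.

0.2 mOsm/kg

Calculated osmolality = 2·Na + glucose/18 + BUN/2.8
= 2·135 + 632/18 + 30/2.8
= 270 + 35.11 + 10.71
= 315.82 mOsm/kg ≈ 315.8 mOsm/kg
Osmolar gap = measured − calculated = 316 − 315.8 = 0.2 mOsm/kg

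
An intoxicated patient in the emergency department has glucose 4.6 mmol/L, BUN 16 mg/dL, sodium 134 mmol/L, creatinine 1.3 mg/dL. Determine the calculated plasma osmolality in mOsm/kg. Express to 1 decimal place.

Calculated osmolality = 2·Na + glucose + BUN/2.8
= 2·134 + 4.6 + 16/2.8
= 268 + 4.60 + 5.71
= 278.31 mOsm/kg

278.3 mOsm/kg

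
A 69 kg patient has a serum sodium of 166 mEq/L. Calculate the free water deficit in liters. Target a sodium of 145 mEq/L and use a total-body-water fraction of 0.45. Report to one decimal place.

TBW = 0.45 · 69 = 31.05 L
Free water deficit = TBW · (Na/145 − 1)
= 31.05 · (166/145 − 1)
= 31.05 · 0.1448
= 4.5 L

4.5 L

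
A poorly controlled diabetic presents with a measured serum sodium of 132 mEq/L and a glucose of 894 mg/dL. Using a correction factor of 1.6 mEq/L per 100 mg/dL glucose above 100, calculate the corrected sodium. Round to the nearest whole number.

Corrected Na = measured Na + 1.6 · (glucose − 100)/100
= 132 + 1.6 · (894 − 100)/100
= 132 + 12.7
= 144.7 mEq/L

145 mEq/L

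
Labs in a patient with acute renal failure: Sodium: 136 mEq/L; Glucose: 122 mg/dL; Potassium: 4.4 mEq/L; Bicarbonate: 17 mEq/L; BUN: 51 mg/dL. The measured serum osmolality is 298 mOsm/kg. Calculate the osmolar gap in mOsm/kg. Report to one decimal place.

1.0 mOsm/kg

Calculated osmolality = 2·Na + glucose/18 + BUN/2.8
= 2·136 + 122/18 + 51/2.8
= 272 + 6.78 + 18.21
= 296.99 mOsm/kg ≈ 297.0 mOsm/kg
Osmolar gap = measured − calculated = 298 − 297.0 = 1.0 mOsm/kg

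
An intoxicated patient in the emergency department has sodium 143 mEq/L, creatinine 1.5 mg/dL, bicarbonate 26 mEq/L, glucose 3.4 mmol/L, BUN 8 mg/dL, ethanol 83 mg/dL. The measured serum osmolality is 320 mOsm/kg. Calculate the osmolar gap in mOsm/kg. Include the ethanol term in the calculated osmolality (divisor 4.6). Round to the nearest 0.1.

Calculated osmolality = 2·Na + glucose + BUN/2.8 + ethanol/4.6
= 2·143 + 3.4 + 8/2.8 + 83/4.6
= 286 + 3.40 + 2.86 + 18.04
= 310.3 mOsm/kg ≈ 310.3 mOsm/kg
Osmolar gap = measured − calculated = 320 − 310.3 = 9.7 mOsm/kg

9.7 mOsm/kg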